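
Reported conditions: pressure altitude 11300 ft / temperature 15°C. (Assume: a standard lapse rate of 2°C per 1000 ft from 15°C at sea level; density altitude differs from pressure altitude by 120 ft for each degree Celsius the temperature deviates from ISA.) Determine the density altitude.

ISA temperature at 11300 ft = 15 − 2 × (11300/1000) = -7.6°C.
ISA deviation = 15 − (-7.6) = +22.6°C.
Density altitude = 11300 + 120 × (22.6) = 11300 + (+2712) = 14012 ft.

14012 ft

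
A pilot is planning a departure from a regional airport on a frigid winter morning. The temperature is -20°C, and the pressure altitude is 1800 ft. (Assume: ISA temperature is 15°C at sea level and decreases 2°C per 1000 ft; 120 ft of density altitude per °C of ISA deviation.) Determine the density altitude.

-1968 ft

ISA temperature at 1800 ft = 15 − 2 × (1800/1000) = 11.4°C.
ISA deviation = -20 − 11.4 = -31.4°C.
Density altitude = 1800 + 120 × (-31.4) = 1800 + (-3768) = -1968 ft.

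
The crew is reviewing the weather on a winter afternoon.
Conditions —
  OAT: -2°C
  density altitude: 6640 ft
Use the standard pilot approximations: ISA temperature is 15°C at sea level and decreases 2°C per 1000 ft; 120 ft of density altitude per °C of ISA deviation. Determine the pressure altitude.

7000 ft

DA = PA + 120 × (OAT − (15 − 2·PA/1000)) = PA + 120·OAT − 1800 + 0.24·PA = 1.24·PA + 120·OAT − 1800.
So 1.24·PA = 6640 − 120 × (-2) + 1800 = 8680.
PA = 8680 / 1.24 = 7000 ft.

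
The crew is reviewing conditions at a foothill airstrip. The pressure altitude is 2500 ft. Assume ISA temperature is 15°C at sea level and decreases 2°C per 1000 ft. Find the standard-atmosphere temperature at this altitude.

ISA temperature = 15 − 2 × (2500/1000) = 15 − 5 = 10°C.

10°C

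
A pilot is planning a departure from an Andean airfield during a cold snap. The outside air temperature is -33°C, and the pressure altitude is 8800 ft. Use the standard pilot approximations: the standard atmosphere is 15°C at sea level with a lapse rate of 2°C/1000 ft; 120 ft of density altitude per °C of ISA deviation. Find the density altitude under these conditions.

ISA temperature at 8800 ft = 15 − 2 × (8800/1000) = -2.6°C.
ISA deviation = -33 − (-2.6) = -30.4°C.
Density altitude = 8800 + 120 × (-30.4) = 8800 + (-3648) = 5152 ft.

5152 ft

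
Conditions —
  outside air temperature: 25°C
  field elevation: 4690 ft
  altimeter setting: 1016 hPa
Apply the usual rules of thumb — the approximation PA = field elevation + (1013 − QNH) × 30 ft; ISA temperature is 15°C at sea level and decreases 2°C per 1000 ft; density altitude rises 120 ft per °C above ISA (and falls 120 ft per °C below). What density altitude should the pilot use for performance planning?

Pressure altitude = 4690 + (1013 − 1016) × 30 = 4690 + (-90) = 4600 ft.
ISA temperature at 4600 ft = 15 − 2 × (4600/1000) = 5.8°C.
ISA deviation = 25 − 5.8 = +19.2°C.
Density altitude = 4600 + 120 × (19.2) = 6904 ft.

6904 ft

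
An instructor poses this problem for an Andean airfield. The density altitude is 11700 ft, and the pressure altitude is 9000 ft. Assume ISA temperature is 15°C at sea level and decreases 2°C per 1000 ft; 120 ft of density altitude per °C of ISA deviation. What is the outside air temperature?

Density altitude − pressure altitude = 11700 − 9000 = +2700 ft.
At 120 ft/°C that is an ISA deviation of 2700/120 = +22.5°C.
ISA temperature at 9000 ft = 15 − 2 × (9000/1000) = -3°C.
OAT = ISA + deviation = -3 + (+22.5) = 19.5°C.

19.5°C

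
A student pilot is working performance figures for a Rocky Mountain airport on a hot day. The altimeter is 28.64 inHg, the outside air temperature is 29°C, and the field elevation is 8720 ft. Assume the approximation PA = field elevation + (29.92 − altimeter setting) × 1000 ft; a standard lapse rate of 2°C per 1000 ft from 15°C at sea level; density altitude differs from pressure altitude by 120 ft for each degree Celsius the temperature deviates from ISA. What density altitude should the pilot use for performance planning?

Pressure altitude = 8720 + (29.92 − 28.64) × 1000 = 8720 + (+1280) = 10000 ft.
ISA temperature at 10000 ft = 15 − 2 × (10000/1000) = -5°C.
ISA deviation = 29 − (-5) = +34°C.
Density altitude = 10000 + 120 × (34) = 14080 ft.

14080 ft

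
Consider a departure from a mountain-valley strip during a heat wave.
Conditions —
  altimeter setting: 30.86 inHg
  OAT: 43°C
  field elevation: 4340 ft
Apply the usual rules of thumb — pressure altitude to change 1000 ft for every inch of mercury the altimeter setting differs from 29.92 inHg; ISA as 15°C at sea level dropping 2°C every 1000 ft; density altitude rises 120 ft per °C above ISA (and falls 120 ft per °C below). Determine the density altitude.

Pressure altitude = 4340 + (29.92 − 30.86) × 1000 = 4340 + (-940) = 3400 ft.
ISA temperature at 3400 ft = 15 − 2 × (3400/1000) = 8.2°C.
ISA deviation = 43 − 8.2 = +34.8°C.
Density altitude = 3400 + 120 × (34.8) = 7576 ft.

7576 ft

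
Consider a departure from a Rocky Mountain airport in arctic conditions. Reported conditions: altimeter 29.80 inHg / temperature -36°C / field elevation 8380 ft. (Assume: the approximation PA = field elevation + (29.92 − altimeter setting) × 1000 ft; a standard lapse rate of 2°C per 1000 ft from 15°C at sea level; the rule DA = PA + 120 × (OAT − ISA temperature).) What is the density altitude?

Pressure altitude = 8380 + (29.92 − 29.80) × 1000 = 8380 + (+120) = 8500 ft.
ISA temperature at 8500 ft = 15 − 2 × (8500/1000) = -2°C.
ISA deviation = -36 − (-2) = -34°C.
Density altitude = 8500 + 120 × (-34) = 4420 ft.

4420 ft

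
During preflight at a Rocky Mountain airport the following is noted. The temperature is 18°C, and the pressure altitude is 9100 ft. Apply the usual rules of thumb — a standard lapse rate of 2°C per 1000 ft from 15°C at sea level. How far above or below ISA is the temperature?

ISA temperature at 9100 ft = 15 − 2 × (9100/1000) = -3.2°C.
Deviation = OAT − ISA = 18 − (-3.2) = +21.2°C.

ISA+21.2°C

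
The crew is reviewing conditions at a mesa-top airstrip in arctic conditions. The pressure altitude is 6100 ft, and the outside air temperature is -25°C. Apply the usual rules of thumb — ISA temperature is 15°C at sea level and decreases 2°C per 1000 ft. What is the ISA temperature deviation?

ISA-27.8°C

ISA temperature at 6100 ft = 15 − 2 × (6100/1000) = 2.8°C.
Deviation = OAT − ISA = -25 − 2.8 = -27.8°C.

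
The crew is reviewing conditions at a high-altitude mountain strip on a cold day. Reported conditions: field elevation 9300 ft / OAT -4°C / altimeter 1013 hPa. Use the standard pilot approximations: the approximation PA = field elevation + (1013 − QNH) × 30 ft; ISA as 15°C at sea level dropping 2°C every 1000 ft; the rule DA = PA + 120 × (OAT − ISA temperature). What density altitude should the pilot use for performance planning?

Pressure altitude = 9300 + (1013 − 1013) × 30 = 9300 + (0) = 9300 ft.
ISA temperature at 9300 ft = 15 − 2 × (9300/1000) = -3.6°C.
ISA deviation = -4 − (-3.6) = -0.4°C.
Density altitude = 9300 + 120 × (-0.4) = 9252 ft.

9252 ft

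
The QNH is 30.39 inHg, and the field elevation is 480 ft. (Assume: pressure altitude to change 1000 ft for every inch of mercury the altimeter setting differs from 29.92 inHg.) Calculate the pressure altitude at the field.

10 ft

Pressure correction = (29.92 − 30.39) × 1000 = -470 ft.
Pressure altitude = 480 + (-470) = 10 ft.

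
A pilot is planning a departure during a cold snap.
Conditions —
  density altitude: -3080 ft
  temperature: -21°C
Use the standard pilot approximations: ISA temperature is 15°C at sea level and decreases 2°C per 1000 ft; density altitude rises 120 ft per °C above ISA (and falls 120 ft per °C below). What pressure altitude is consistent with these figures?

1000 ft

DA = PA + 120 × (OAT − (15 − 2·PA/1000)) = PA + 120·OAT − 1800 + 0.24·PA = 1.24·PA + 120·OAT − 1800.
So 1.24·PA = -3080 − 120 × (-21) + 1800 = 1240.
PA = 1240 / 1.24 = 1000 ft.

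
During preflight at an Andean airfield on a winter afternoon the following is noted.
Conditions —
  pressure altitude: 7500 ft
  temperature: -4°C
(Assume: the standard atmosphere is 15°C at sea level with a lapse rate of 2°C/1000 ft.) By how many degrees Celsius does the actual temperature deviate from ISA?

ISA temperature at 7500 ft = 15 − 2 × (7500/1000) = 0°C.
Deviation = OAT − ISA = -4 − 0 = -4°C.

ISA-4°C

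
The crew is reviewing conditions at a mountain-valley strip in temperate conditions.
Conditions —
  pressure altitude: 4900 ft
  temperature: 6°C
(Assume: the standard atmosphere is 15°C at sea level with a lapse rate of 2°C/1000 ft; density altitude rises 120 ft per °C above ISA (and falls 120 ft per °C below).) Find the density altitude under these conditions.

4996 ft

ISA temperature at 4900 ft = 15 − 2 × (4900/1000) = 5.2°C.
ISA deviation = 6 − 5.2 = +0.8°C.
Density altitude = 4900 + 120 × (0.8) = 4900 + (+96) = 4996 ft.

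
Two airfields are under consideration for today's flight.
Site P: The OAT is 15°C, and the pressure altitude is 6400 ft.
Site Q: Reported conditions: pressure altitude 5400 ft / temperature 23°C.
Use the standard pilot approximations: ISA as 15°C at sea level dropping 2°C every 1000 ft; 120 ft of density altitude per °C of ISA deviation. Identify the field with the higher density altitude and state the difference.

Site P: ISA temp = 2.2°C, deviation +12.8°C, DA = 6400 + 120 × 12.8 = 7936 ft.
Site Q: ISA temp = 4.2°C, deviation +18.8°C, DA = 5400 + 120 × 18.8 = 7656 ft.
Site P is higher by 7936 − 7656 = 280 ft.

Site P by 280 ft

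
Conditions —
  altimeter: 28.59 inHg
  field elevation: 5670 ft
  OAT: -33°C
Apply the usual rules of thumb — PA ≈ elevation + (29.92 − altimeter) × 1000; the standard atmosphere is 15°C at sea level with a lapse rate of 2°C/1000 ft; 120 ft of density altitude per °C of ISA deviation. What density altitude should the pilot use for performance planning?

Pressure altitude = 5670 + (29.92 − 28.59) × 1000 = 5670 + (+1330) = 7000 ft.
ISA temperature at 7000 ft = 15 − 2 × (7000/1000) = 1°C.
ISA deviation = -33 − 1 = -34°C.
Density altitude = 7000 + 120 × (-34) = 2920 ft.

2920 ft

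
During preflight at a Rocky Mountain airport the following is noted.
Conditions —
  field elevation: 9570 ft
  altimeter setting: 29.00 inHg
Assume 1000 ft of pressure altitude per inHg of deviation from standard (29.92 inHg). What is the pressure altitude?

Pressure correction = (29.92 − 29.00) × 1000 = +920 ft.
Pressure altitude = 9570 + (+920) = 10490 ft.

10490 ft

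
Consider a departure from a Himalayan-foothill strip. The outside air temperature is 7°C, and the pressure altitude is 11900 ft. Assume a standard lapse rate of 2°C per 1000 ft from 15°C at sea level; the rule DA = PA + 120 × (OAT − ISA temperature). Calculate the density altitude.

ISA temperature at 11900 ft = 15 − 2 × (11900/1000) = -8.8°C.
ISA deviation = 7 − (-8.8) = +15.8°C.
Density altitude = 11900 + 120 × (15.8) = 11900 + (+1896) = 13796 ft.

13796 ft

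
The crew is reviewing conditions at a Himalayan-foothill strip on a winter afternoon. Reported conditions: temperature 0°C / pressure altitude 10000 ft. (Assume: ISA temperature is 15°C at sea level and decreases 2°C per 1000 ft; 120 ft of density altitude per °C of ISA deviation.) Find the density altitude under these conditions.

ISA temperature at 10000 ft = 15 − 2 × (10000/1000) = -5°C.
ISA deviation = 0 − (-5) = +5°C.
Density altitude = 10000 + 120 × (5) = 10000 + (+600) = 10600 ft.

10600 ft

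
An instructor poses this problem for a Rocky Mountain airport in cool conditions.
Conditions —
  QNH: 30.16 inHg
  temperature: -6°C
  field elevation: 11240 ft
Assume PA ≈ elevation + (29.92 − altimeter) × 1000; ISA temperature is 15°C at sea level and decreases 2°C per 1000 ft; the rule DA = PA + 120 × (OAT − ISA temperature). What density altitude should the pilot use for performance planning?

11120 ft

Pressure altitude = 11240 + (29.92 − 30.16) × 1000 = 11240 + (-240) = 11000 ft.
ISA temperature at 11000 ft = 15 − 2 × (11000/1000) = -7°C.
ISA deviation = -6 − (-7) = +1°C.
Density altitude = 11000 + 120 × (1) = 11120 ft.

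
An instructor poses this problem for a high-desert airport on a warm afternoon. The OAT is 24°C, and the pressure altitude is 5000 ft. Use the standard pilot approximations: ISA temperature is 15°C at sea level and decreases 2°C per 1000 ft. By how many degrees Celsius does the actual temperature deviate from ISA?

ISA+19°C

ISA temperature at 5000 ft = 15 − 2 × (5000/1000) = 5°C.
Deviation = OAT − ISA = 24 − 5 = +19°C.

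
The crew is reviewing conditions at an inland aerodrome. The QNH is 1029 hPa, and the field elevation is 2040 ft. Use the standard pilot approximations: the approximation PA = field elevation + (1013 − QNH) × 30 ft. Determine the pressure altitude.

1560 ft

Pressure correction = (1013 − 1029) × 30 = -480 ft.
Pressure altitude = 2040 + (-480) = 1560 ft.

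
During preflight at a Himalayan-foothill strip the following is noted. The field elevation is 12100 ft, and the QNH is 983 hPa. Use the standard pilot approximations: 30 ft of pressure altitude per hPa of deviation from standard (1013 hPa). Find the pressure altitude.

Pressure correction = (1013 − 983) × 30 = +900 ft.
Pressure altitude = 12100 + (+900) = 13000 ft.

13000 ft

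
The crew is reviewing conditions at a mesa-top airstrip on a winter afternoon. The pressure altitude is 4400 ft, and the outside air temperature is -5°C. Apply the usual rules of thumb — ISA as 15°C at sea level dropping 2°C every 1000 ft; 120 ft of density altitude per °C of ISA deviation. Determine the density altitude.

3056 ft

ISA temperature at 4400 ft = 15 − 2 × (4400/1000) = 6.2°C.
ISA deviation = -5 − 6.2 = -11.2°C.
Density altitude = 4400 + 120 × (-11.2) = 4400 + (-1344) = 3056 ft.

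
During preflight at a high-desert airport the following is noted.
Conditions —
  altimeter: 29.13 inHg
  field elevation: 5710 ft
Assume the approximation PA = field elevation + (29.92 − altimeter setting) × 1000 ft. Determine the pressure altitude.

6500 ft

Pressure correction = (29.92 − 29.13) × 1000 = +790 ft.
Pressure altitude = 5710 + (+790) = 6500 ft.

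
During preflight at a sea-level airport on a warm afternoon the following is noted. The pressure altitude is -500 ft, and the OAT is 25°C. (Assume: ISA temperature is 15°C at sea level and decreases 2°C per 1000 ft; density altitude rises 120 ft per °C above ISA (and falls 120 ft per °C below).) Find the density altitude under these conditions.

ISA temperature at -500 ft = 15 − 2 × (-500/1000) = 16°C.
ISA deviation = 25 − 16 = +9°C.
Density altitude = -500 + 120 × (9) = -500 + (+1080) = 580 ft.

580 ft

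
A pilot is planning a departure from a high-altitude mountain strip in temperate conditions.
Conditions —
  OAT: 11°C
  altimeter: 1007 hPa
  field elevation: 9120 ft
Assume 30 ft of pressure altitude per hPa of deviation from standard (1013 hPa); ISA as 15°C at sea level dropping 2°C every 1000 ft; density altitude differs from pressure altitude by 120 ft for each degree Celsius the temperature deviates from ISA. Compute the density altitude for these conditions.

Pressure altitude = 9120 + (1013 − 1007) × 30 = 9120 + (+180) = 9300 ft.
ISA temperature at 9300 ft = 15 − 2 × (9300/1000) = -3.6°C.
ISA deviation = 11 − (-3.6) = +14.6°C.
Density altitude = 9300 + 120 × (14.6) = 11052 ft.

11052 ft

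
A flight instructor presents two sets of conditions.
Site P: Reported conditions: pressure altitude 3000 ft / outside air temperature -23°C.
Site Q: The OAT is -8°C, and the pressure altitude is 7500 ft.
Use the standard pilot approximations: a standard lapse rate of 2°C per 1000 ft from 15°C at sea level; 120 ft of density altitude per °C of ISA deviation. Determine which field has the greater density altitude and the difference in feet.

Site Q by 7380 ft

Site P: ISA temp = 9°C, deviation -32°C, DA = 3000 + 120 × (-32) = -840 ft.
Site Q: ISA temp = 0°C, deviation -8°C, DA = 7500 + 120 × (-8) = 6540 ft.
Site Q is higher by 6540 − (-840) = 7380 ft.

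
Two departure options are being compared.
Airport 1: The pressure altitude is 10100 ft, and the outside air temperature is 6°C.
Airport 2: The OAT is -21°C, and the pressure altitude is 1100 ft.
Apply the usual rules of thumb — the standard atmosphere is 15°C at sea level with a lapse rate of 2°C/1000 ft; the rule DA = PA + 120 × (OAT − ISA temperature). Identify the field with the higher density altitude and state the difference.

Airport 1: ISA temp = -5.2°C, deviation +11.2°C, DA = 10100 + 120 × 11.2 = 11444 ft.
Airport 2: ISA temp = 12.8°C, deviation -33.8°C, DA = 1100 + 120 × (-33.8) = -2956 ft.
Airport 1 is higher by 11444 − (-2956) = 14400 ft.

Airport 1 by 14400 ft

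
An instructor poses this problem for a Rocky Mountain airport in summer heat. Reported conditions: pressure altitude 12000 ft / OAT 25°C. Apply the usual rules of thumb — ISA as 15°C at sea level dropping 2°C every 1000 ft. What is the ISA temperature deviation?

ISA temperature at 12000 ft = 15 − 2 × (12000/1000) = -9°C.
Deviation = OAT − ISA = 25 − (-9) = +34°C.

ISA+34°C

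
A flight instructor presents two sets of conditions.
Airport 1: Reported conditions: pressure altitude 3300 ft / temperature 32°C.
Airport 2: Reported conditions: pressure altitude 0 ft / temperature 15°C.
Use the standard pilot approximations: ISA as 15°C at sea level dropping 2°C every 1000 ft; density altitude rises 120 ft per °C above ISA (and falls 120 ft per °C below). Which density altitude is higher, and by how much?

Airport 1: ISA temp = 8.4°C, deviation +23.6°C, DA = 3300 + 120 × 23.6 = 6132 ft.
Airport 2: ISA temp = 15°C, deviation 0°C, DA = 0 + 120 × 0 = 0 ft.
Airport 1 is higher by 6132 − 0 = 6132 ft.

Airport 1 by 6132 ft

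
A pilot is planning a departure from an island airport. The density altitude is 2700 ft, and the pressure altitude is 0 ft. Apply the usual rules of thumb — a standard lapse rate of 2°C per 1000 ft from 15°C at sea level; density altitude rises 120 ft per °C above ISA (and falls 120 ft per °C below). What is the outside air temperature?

37.5°C

Density altitude − pressure altitude = 2700 − 0 = +2700 ft.
At 120 ft/°C that is an ISA deviation of 2700/120 = +22.5°C.
ISA temperature at 0 ft = 15 − 2 × (0/1000) = 15°C.
OAT = ISA + deviation = 15 + (+22.5) = 37.5°C.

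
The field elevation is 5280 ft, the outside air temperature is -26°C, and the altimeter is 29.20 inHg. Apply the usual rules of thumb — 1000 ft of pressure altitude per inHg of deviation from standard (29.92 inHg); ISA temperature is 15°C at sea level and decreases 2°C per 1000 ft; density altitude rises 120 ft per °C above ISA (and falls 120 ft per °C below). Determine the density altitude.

2520 ft

Pressure altitude = 5280 + (29.92 − 29.20) × 1000 = 5280 + (+720) = 6000 ft.
ISA temperature at 6000 ft = 15 − 2 × (6000/1000) = 3°C.
ISA deviation = -26 − 3 = -29°C.
Density altitude = 6000 + 120 × (-29) = 2520 ft.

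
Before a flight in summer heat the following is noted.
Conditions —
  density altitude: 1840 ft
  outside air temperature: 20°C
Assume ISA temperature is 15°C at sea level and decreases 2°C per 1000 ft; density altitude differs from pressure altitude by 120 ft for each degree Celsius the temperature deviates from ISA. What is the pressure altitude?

1000 ft

DA = PA + 120 × (OAT − (15 − 2·PA/1000)) = PA + 120·OAT − 1800 + 0.24·PA = 1.24·PA + 120·OAT − 1800.
So 1.24·PA = 1840 − 120 × 20 + 1800 = 1240.
PA = 1240 / 1.24 = 1000 ft.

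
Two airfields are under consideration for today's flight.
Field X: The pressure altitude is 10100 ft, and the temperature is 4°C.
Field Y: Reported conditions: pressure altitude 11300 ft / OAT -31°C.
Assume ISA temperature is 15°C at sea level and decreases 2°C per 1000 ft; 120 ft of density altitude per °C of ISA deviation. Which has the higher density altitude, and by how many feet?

Field X: ISA temp = -5.2°C, deviation +9.2°C, DA = 10100 + 120 × 9.2 = 11204 ft.
Field Y: ISA temp = -7.6°C, deviation -23.4°C, DA = 11300 + 120 × (-23.4) = 8492 ft.
Field X is higher by 11204 − 8492 = 2712 ft.

Field X by 2712 ft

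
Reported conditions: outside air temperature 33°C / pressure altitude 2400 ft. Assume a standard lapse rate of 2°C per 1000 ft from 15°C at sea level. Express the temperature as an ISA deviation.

ISA+22.8°C

ISA temperature at 2400 ft = 15 − 2 × (2400/1000) = 10.2°C.
Deviation = OAT − ISA = 33 − 10.2 = +22.8°C.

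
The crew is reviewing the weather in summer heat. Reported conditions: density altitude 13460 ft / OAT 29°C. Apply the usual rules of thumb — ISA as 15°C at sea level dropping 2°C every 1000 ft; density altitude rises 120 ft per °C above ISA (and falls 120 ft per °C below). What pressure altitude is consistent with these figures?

DA = PA + 120 × (OAT − (15 − 2·PA/1000)) = PA + 120·OAT − 1800 + 0.24·PA = 1.24·PA + 120·OAT − 1800.
So 1.24·PA = 13460 − 120 × 29 + 1800 = 11780.
PA = 11780 / 1.24 = 9500 ft.

9500 ft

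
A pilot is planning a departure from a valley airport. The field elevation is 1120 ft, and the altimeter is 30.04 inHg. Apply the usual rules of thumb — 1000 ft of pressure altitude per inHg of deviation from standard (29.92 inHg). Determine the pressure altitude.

Pressure correction = (29.92 − 30.04) × 1000 = -120 ft.
Pressure altitude = 1120 + (-120) = 1000 ft.

1000 ft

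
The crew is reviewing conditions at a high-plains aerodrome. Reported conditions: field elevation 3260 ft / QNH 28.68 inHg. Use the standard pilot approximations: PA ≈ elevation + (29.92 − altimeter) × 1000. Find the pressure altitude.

4500 ft

Pressure correction = (29.92 − 28.68) × 1000 = +1240 ft.
Pressure altitude = 3260 + (+1240) = 4500 ft.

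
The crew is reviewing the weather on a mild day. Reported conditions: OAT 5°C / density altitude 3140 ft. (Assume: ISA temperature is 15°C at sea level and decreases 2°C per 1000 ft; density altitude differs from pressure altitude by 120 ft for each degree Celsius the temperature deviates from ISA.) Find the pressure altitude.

DA = PA + 120 × (OAT − (15 − 2·PA/1000)) = PA + 120·OAT − 1800 + 0.24·PA = 1.24·PA + 120·OAT − 1800.
So 1.24·PA = 3140 − 120 × 5 + 1800 = 4340.
PA = 4340 / 1.24 = 3500 ft.

3500 ft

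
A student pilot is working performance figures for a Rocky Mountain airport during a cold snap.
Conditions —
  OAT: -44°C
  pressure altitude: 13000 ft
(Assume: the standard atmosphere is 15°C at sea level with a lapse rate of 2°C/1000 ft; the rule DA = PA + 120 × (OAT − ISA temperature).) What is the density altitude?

ISA temperature at 13000 ft = 15 − 2 × (13000/1000) = -11°C.
ISA deviation = -44 − (-11) = -33°C.
Density altitude = 13000 + 120 × (-33) = 13000 + (-3960) = 9040 ft.

9040 ft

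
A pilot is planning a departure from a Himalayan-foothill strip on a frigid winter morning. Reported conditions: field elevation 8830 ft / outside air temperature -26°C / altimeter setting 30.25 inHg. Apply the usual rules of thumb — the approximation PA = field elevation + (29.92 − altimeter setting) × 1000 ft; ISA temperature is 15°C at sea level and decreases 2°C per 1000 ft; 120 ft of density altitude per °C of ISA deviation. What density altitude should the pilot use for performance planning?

Pressure altitude = 8830 + (29.92 − 30.25) × 1000 = 8830 + (-330) = 8500 ft.
ISA temperature at 8500 ft = 15 − 2 × (8500/1000) = -2°C.
ISA deviation = -26 − (-2) = -24°C.
Density altitude = 8500 + 120 × (-24) = 5620 ft.

5620 ft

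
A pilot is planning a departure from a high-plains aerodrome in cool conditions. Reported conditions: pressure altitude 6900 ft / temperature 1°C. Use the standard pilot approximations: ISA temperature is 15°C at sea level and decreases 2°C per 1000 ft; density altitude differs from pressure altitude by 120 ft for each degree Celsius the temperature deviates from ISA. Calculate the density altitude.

ISA temperature at 6900 ft = 15 − 2 × (6900/1000) = 1.2°C.
ISA deviation = 1 − 1.2 = -0.2°C.
Density altitude = 6900 + 120 × (-0.2) = 6900 + (-24) = 6876 ft.

6876 ft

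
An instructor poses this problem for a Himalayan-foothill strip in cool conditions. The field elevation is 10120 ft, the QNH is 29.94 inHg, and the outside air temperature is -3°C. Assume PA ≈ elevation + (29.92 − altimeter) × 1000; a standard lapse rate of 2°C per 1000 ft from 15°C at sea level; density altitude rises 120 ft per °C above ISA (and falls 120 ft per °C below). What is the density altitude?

10364 ft

Pressure altitude = 10120 + (29.92 − 29.94) × 1000 = 10120 + (-20) = 10100 ft.
ISA temperature at 10100 ft = 15 − 2 × (10100/1000) = -5.2°C.
ISA deviation = -3 − (-5.2) = +2.2°C.
Density altitude = 10100 + 120 × (2.2) = 10364 ft.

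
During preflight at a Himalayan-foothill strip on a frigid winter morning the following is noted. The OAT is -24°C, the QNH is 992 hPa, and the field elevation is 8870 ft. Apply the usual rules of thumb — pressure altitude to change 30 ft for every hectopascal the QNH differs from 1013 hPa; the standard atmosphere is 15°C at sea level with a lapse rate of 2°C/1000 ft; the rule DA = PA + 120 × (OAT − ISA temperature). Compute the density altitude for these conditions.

Pressure altitude = 8870 + (1013 − 992) × 30 = 8870 + (+630) = 9500 ft.
ISA temperature at 9500 ft = 15 − 2 × (9500/1000) = -4°C.
ISA deviation = -24 − (-4) = -20°C.
Density altitude = 9500 + 120 × (-20) = 7100 ft.

7100 ft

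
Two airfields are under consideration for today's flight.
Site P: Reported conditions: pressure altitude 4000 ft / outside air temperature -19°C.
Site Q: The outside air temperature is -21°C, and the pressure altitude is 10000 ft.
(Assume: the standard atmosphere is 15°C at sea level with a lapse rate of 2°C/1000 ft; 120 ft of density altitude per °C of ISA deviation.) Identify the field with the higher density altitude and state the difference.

Site P: ISA temp = 7°C, deviation -26°C, DA = 4000 + 120 × (-26) = 880 ft.
Site Q: ISA temp = -5°C, deviation -16°C, DA = 10000 + 120 × (-16) = 8080 ft.
Site Q is higher by 8080 − 880 = 7200 ft.

Site Q by 7200 ft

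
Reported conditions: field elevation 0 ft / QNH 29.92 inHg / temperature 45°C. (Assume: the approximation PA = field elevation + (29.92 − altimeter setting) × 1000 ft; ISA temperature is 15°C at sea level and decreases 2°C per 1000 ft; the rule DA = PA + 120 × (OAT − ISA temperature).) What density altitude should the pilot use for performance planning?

Pressure altitude = 0 + (29.92 − 29.92) × 1000 = 0 + (0) = 0 ft.
ISA temperature at 0 ft = 15 − 2 × (0/1000) = 15°C.
ISA deviation = 45 − 15 = +30°C.
Density altitude = 0 + 120 × (30) = 3600 ft.

3600 ft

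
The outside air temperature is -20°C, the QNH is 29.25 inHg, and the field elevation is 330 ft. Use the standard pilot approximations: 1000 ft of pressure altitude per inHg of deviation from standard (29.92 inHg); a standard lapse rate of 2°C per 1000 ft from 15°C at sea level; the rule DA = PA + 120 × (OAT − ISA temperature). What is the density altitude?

-2960 ft

Pressure altitude = 330 + (29.92 − 29.25) × 1000 = 330 + (+670) = 1000 ft.
ISA temperature at 1000 ft = 15 − 2 × (1000/1000) = 13°C.
ISA deviation = -20 − 13 = -33°C.
Density altitude = 1000 + 120 × (-33) = -2960 ft.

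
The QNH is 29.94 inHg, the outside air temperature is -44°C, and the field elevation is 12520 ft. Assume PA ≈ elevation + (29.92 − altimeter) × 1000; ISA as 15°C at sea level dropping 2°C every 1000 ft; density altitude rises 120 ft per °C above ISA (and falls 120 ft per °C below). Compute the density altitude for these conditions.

8420 ft

Pressure altitude = 12520 + (29.92 − 29.94) × 1000 = 12520 + (-20) = 12500 ft.
ISA temperature at 12500 ft = 15 − 2 × (12500/1000) = -10°C.
ISA deviation = -44 − (-10) = -34°C.
Density altitude = 12500 + 120 × (-34) = 8420 ft.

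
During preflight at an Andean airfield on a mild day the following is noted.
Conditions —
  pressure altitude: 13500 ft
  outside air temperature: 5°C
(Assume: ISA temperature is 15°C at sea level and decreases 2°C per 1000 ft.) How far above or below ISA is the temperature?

ISA temperature at 13500 ft = 15 − 2 × (13500/1000) = -12°C.
Deviation = OAT − ISA = 5 − (-12) = +17°C.

ISA+17°C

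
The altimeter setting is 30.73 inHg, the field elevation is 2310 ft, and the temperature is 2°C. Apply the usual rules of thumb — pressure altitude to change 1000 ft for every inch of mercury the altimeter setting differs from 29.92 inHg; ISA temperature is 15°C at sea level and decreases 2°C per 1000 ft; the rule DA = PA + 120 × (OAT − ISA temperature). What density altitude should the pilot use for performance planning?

Pressure altitude = 2310 + (29.92 − 30.73) × 1000 = 2310 + (-810) = 1500 ft.
ISA temperature at 1500 ft = 15 − 2 × (1500/1000) = 12°C.
ISA deviation = 2 − 12 = -10°C.
Density altitude = 1500 + 120 × (-10) = 300 ft.

300 ft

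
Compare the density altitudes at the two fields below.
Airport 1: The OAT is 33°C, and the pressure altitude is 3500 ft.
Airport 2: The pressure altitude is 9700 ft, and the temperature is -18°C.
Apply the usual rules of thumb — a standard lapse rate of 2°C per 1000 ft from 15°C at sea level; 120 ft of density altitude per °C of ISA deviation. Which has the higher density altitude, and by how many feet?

Airport 2 by 1568 ft

Airport 1: ISA temp = 8°C, deviation +25°C, DA = 3500 + 120 × 25 = 6500 ft.
Airport 2: ISA temp = -4.4°C, deviation -13.6°C, DA = 9700 + 120 × (-13.6) = 8068 ft.
Airport 2 is higher by 8068 − 6500 = 1568 ft.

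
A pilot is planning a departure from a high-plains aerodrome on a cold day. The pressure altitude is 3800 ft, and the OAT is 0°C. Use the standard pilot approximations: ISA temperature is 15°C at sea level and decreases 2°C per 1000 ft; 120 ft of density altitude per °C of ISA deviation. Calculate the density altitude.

ISA temperature at 3800 ft = 15 − 2 × (3800/1000) = 7.4°C.
ISA deviation = 0 − 7.4 = -7.4°C.
Density altitude = 3800 + 120 × (-7.4) = 3800 + (-888) = 2912 ft.

2912 ft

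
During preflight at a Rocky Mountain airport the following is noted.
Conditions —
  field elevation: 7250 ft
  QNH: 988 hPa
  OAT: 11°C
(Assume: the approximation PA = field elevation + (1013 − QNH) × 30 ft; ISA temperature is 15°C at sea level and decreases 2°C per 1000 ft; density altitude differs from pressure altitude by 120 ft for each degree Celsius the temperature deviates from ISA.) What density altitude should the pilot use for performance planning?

9440 ft

Pressure altitude = 7250 + (1013 − 988) × 30 = 7250 + (+750) = 8000 ft.
ISA temperature at 8000 ft = 15 − 2 × (8000/1000) = -1°C.
ISA deviation = 11 − (-1) = +12°C.
Density altitude = 8000 + 120 × (12) = 9440 ft.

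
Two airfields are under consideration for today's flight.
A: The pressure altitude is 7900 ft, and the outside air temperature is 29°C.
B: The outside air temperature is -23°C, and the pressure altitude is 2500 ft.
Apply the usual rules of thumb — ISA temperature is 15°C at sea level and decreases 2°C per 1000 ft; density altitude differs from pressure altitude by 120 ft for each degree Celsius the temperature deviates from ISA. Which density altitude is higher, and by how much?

A: ISA temp = -0.8°C, deviation +29.8°C, DA = 7900 + 120 × 29.8 = 11476 ft.
B: ISA temp = 10°C, deviation -33°C, DA = 2500 + 120 × (-33) = -1460 ft.
A is higher by 11476 − (-1460) = 12936 ft.

A by 12936 ft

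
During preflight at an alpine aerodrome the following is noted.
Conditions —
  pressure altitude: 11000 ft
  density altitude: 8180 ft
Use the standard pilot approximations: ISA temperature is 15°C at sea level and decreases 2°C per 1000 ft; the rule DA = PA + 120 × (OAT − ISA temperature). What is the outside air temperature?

-30.5°C

Density altitude − pressure altitude = 8180 − 11000 = -2820 ft.
At 120 ft/°C that is an ISA deviation of -2820/120 = -23.5°C.
ISA temperature at 11000 ft = 15 − 2 × (11000/1000) = -7°C.
OAT = ISA + deviation = -7 + (-23.5) = -30.5°C.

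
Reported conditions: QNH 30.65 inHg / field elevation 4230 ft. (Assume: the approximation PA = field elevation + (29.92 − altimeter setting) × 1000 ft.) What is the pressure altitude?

Pressure correction = (29.92 − 30.65) × 1000 = -730 ft.
Pressure altitude = 4230 + (-730) = 3500 ft.

3500 ft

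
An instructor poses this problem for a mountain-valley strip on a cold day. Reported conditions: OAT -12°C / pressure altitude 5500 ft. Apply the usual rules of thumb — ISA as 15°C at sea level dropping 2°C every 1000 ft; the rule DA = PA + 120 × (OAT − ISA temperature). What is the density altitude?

3580 ft

ISA temperature at 5500 ft = 15 − 2 × (5500/1000) = 4°C.
ISA deviation = -12 − 4 = -16°C.
Density altitude = 5500 + 120 × (-16) = 5500 + (-1920) = 3580 ft.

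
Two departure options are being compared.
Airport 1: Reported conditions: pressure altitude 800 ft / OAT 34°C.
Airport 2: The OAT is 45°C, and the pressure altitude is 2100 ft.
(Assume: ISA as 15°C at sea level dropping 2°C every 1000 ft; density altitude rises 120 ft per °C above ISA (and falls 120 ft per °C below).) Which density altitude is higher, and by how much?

Airport 2 by 2932 ft

Airport 1: ISA temp = 13.4°C, deviation +20.6°C, DA = 800 + 120 × 20.6 = 3272 ft.
Airport 2: ISA temp = 10.8°C, deviation +34.2°C, DA = 2100 + 120 × 34.2 = 6204 ft.
Airport 2 is higher by 6204 − 3272 = 2932 ft.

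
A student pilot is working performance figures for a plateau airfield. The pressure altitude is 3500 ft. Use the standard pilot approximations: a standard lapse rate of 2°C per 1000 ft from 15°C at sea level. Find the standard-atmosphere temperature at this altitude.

8°C

ISA temperature = 15 − 2 × (3500/1000) = 15 − 7 = 8°C.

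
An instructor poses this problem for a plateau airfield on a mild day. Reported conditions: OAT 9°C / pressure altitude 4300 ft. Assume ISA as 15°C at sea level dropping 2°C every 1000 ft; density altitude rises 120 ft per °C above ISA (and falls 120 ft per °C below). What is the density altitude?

4612 ft

ISA temperature at 4300 ft = 15 − 2 × (4300/1000) = 6.4°C.
ISA deviation = 9 − 6.4 = +2.6°C.
Density altitude = 4300 + 120 × (2.6) = 4300 + (+312) = 4612 ft.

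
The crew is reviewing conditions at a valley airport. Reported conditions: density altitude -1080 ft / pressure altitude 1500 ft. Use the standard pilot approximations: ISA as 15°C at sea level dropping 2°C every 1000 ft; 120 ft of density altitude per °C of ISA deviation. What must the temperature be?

-9.5°C

Density altitude − pressure altitude = -1080 − 1500 = -2580 ft.
At 120 ft/°C that is an ISA deviation of -2580/120 = -21.5°C.
ISA temperature at 1500 ft = 15 − 2 × (1500/1000) = 12°C.
OAT = ISA + deviation = 12 + (-21.5) = -9.5°C.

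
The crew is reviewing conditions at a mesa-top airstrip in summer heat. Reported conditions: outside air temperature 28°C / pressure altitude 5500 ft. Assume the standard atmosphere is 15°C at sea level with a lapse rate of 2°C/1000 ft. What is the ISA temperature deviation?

ISA temperature at 5500 ft = 15 − 2 × (5500/1000) = 4°C.
Deviation = OAT − ISA = 28 − 4 = +24°C.

ISA+24°C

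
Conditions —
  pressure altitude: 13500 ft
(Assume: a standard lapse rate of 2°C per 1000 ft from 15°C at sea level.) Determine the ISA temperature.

-12°C

ISA temperature = 15 − 2 × (13500/1000) = 15 − 27 = -12°C.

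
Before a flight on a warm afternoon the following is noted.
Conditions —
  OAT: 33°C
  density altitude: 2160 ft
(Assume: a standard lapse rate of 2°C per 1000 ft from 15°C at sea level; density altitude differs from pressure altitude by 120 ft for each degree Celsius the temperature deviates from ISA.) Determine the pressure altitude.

0 ft

DA = PA + 120 × (OAT − (15 − 2·PA/1000)) = PA + 120·OAT − 1800 + 0.24·PA = 1.24·PA + 120·OAT − 1800.
So 1.24·PA = 2160 − 120 × 33 + 1800 = 0.
PA = 0 / 1.24 = 0 ft.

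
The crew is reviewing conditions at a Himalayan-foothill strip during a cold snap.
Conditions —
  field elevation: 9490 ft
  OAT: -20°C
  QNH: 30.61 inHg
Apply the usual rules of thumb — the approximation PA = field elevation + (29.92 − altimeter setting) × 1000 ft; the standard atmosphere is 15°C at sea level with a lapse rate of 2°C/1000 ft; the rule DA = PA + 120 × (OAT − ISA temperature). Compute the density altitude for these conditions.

Pressure altitude = 9490 + (29.92 − 30.61) × 1000 = 9490 + (-690) = 8800 ft.
ISA temperature at 8800 ft = 15 − 2 × (8800/1000) = -2.6°C.
ISA deviation = -20 − (-2.6) = -17.4°C.
Density altitude = 8800 + 120 × (-17.4) = 6712 ft.

6712 ft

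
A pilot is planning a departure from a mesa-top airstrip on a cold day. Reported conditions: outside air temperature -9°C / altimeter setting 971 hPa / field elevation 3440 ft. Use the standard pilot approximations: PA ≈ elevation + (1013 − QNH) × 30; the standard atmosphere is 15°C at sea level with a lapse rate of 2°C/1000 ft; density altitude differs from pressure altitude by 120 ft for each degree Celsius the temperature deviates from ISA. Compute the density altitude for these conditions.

2948 ft

Pressure altitude = 3440 + (1013 − 971) × 30 = 3440 + (+1260) = 4700 ft.
ISA temperature at 4700 ft = 15 − 2 × (4700/1000) = 5.6°C.
ISA deviation = -9 − 5.6 = -14.6°C.
Density altitude = 4700 + 120 × (-14.6) = 2948 ft.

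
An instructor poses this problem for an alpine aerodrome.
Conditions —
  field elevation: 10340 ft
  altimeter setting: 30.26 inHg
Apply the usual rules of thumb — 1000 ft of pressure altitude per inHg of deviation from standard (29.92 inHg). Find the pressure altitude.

10000 ft

Pressure correction = (29.92 − 30.26) × 1000 = -340 ft.
Pressure altitude = 10340 + (-340) = 10000 ft.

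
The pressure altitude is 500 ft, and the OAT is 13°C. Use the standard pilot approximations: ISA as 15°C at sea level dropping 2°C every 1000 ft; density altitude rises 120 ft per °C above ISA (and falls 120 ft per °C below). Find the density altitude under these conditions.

ISA temperature at 500 ft = 15 − 2 × (500/1000) = 14°C.
ISA deviation = 13 − 14 = -1°C.
Density altitude = 500 + 120 × (-1) = 500 + (-120) = 380 ft.

380 ft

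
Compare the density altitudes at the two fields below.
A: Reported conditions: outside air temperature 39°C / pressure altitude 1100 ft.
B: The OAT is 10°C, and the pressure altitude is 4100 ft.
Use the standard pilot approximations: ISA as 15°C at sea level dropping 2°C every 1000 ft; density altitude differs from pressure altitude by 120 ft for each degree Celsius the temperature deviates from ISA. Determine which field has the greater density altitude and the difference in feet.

A: ISA temp = 12.8°C, deviation +26.2°C, DA = 1100 + 120 × 26.2 = 4244 ft.
B: ISA temp = 6.8°C, deviation +3.2°C, DA = 4100 + 120 × 3.2 = 4484 ft.
B is higher by 4484 − 4244 = 240 ft.

B by 240 ft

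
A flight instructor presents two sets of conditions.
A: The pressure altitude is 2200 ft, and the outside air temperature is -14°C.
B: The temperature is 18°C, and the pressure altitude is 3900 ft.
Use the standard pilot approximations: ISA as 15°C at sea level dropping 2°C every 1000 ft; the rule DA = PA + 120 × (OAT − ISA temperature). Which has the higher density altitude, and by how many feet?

B by 5948 ft

A: ISA temp = 10.6°C, deviation -24.6°C, DA = 2200 + 120 × (-24.6) = -752 ft.
B: ISA temp = 7.2°C, deviation +10.8°C, DA = 3900 + 120 × 10.8 = 5196 ft.
B is higher by 5196 − (-752) = 5948 ft.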